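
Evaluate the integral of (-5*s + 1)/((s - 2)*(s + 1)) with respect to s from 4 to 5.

-5*log(3) + log(2) + 2*log(5)

Factor the denominator: s**2 - s - 2 = (s + 1)(s - 2).
Partial fractions: (-5*s + 1)/((s - 2)*(s + 1)) = -2/(s + 1) - 3/(s - 2).
An antiderivative is F(s) = -3*log(s - 2) - 2*log(s + 1).
Then F(5) - F(4) = (-5*log(3) - 2*log(2)) - (-2*log(5) - 3*log(2)) = -5*log(3) + log(2) + 2*log(5).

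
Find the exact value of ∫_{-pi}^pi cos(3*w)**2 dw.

pi

Use the identity cos^2(3*w) = (1 + cos(6*w))/2.
An antiderivative is F(w) = w/2 + sin(6*w)/12.
Then F(pi) - F(-pi) = (pi/2) - (-pi/2) = pi.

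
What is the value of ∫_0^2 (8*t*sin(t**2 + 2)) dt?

Let u = t**2 + 2, so du = 2*t dt. When t = 0, u = 2; when t = 2, u = 6.
The integral becomes 4·∫ sin(u) du from 2 to 6, with antiderivative -4*cos(u).
Back in t: F(t) = -4*cos(t**2 + 2).
Then F(2) - F(0) = (-4*cos(6)) - (-4*cos(2)) = -4*cos(6) + 4*cos(2).

-4*cos(6) + 4*cos(2)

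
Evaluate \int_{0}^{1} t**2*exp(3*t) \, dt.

Integrate by parts twice (u = t^2, dv = exp(3*t) dt).
An antiderivative is F(t) = (9*t**2 - 6*t + 2)*exp(3*t)/27.
Then F(1) - F(0) = (5*exp(3)/27) - (2/27) = -2/27 + 5*exp(3)/27.

-2/27 + 5*exp(3)/27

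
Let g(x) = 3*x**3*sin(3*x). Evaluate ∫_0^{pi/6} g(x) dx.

-2/9 + pi**2/36

Integrate by parts 3 times (u = x^3, dv = 3*sin(3*x) dx).
An antiderivative is F(x) = -x**3*cos(3*x) + x**2*sin(3*x) + 2*x*cos(3*x)/3 - 2*sin(3*x)/9.
Then F(pi/6) - F(0) = (-2/9 + pi**2/36) - (0) = -2/9 + pi**2/36.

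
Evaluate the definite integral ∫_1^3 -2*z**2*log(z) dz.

52/9 - 18*log(3)

Integrate by parts once (u = ln z, dv = -2*z**2 dz).
An antiderivative is F(z) = -2*z**3*(3*log(z) - 1)/9.
Then F(3) - F(1) = (6 - 18*log(3)) - (2/9) = 52/9 - 18*log(3).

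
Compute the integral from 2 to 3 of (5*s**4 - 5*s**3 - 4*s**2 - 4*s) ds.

By the power rule, an antiderivative is F(s) = s**5 - 5*s**4/4 - 4*s**3/3 - 2*s**2.
Then F(3) - F(2) = (351/4) - (-20/3) = 1133/12.

1133/12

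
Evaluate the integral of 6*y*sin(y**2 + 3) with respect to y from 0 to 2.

3*cos(3) - 3*cos(7)

Let u = y**2 + 3, so du = 2*y dy. When y = 0, u = 3; when y = 2, u = 7.
The integral becomes 3·∫ sin(u) du from 3 to 7, with antiderivative -3*cos(u).
Back in y: F(y) = -3*cos(y**2 + 3).
Then F(2) - F(0) = (-3*cos(7)) - (-3*cos(3)) = 3*cos(3) - 3*cos(7).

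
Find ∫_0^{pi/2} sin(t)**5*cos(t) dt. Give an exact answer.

Let u = sin(t), so du = cos(t) dt. When t = 0, u = 0; when t = pi/2, u = 1.
The integral becomes ∫ u**5 du from 0 to 1, with antiderivative u**6/6.
Back in t: F(t) = sin(t)**6/6.
Then F(pi/2) - F(0) = (1/6) - (0) = 1/6.

1/6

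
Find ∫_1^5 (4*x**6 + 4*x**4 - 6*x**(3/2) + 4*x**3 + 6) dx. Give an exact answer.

1672716/35 - 60*sqrt(5)

By the power rule, an antiderivative is F(x) = 4*x**7/7 - 12*x**(5/2)/5 + 4*x**5/5 + x**4 + 6*x.
Then F(5) - F(1) = (334585/7 - 60*sqrt(5)) - (209/35) = 1672716/35 - 60*sqrt(5).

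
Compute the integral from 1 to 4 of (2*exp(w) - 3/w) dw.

An antiderivative is F(w) = 2*exp(w) - 3*log(w).
Then F(4) - F(1) = (-log(64) + 2*exp(4)) - (2*exp(1)) = -2*exp(1) - 6*log(2) + 2*exp(4).

-2*exp(1) - 6*log(2) + 2*exp(4)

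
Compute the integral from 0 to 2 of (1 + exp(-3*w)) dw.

An antiderivative is F(w) = w - exp(-3*w)/3.
Then F(2) - F(0) = (2 - exp(-6)/3) - (-1/3) = 7/3 - exp(-6)/3.

7/3 - exp(-6)/3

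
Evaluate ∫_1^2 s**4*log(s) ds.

Integrate by parts once (u = ln s, dv = s**4 ds).
An antiderivative is F(s) = s**5*(5*log(s) - 1)/25.
Then F(2) - F(1) = (-32/25 + 32*log(2)/5) - (-1/25) = -31/25 + 32*log(2)/5.

-31/25 + 32*log(2)/5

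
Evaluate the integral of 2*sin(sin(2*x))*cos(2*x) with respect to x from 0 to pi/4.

1 - cos(1)

Let u = sin(2*x), so du = 2*cos(2*x) dx. When x = 0, u = 0; when x = pi/4, u = 1.
The integral becomes ∫ sin(u) du from 0 to 1, with antiderivative -cos(u).
Back in x: F(x) = -cos(sin(2*x)).
Then F(pi/4) - F(0) = (-cos(1)) - (-1) = 1 - cos(1).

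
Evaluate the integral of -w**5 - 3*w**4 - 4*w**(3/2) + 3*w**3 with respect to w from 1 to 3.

-3074/15 - 72*sqrt(3)/5

By the power rule, an antiderivative is F(w) = -w**6/6 - 8*w**(5/2)/5 - 3*w**5/5 + 3*w**4/4.
Then F(3) - F(1) = (-4131/20 - 72*sqrt(3)/5) - (-97/60) = -3074/15 - 72*sqrt(3)/5.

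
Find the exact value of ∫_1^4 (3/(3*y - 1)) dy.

An antiderivative is F(y) = log(3*y - 1).
Then F(4) - F(1) = (log(11)) - (log(2)) = log(11/2).

log(11/2)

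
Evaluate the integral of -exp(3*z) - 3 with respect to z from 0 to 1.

An antiderivative is F(z) = -exp(3*z)/3 - 3*z.
Then F(1) - F(0) = (-exp(3)/3 - 3) - (-1/3) = -exp(3)/3 - 8/3.

-exp(3)/3 - 8/3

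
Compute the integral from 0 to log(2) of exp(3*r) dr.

7/3

Let u = exp(r), so du = exp(r) dr. When r = 0, u = 1; when r = log(2), u = 2.
The integral becomes ∫ u**2 du from 1 to 2, with antiderivative u**3/3.
Back in r: F(r) = exp(3*r)/3.
Then F(log(2)) - F(0) = (8/3) - (1/3) = 7/3.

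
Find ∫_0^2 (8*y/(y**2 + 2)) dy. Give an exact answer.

log(81)

Let u = y**2 + 2, so du = 2*y dy. When y = 0, u = 2; when y = 2, u = 6.
The integral becomes 4·∫ 1/u du from 2 to 6, with antiderivative 4*log(u).
Back in y: F(y) = 4*log(y**2 + 2).
Then F(2) - F(0) = (4*log(2) + 4*log(3)) - (log(16)) = log(81).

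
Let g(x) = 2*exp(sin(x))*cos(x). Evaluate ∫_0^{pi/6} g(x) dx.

-2 + 2*exp(1/2)

Let u = sin(x), so du = cos(x) dx. When x = 0, u = 0; when x = pi/6, u = 1/2.
The integral becomes 2·∫ exp(u) du from 0 to 1/2, with antiderivative 2*exp(u).
Back in x: F(x) = 2*exp(sin(x)).
Then F(pi/6) - F(0) = (2*exp(1/2)) - (2) = -2 + 2*exp(1/2).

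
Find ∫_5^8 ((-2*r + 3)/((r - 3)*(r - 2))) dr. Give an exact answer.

-3*log(5) + 4*log(2)

Factor the denominator: r**2 - 5*r + 6 = (r - 2)(r - 3).
Partial fractions: (-2*r + 3)/((r - 3)*(r - 2)) = 1/(r - 2) - 3/(r - 3).
An antiderivative is F(r) = -3*log(r - 3) + log(r - 2).
Then F(8) - F(5) = (-3*log(5) + log(2) + log(3)) - (log(3/8)) = -3*log(5) + 4*log(2).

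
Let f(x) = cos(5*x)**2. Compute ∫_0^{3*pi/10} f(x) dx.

3*pi/20

Use the identity cos^2(5*x) = (1 + cos(10*x))/2.
An antiderivative is F(x) = x/2 + sin(10*x)/20.
Then F(3*pi/10) - F(0) = (3*pi/20) - (0) = 3*pi/20.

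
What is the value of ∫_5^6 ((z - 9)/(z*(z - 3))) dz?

Factor the denominator: z**2 - 3*z = z(z - 3).
Partial fractions: (z - 9)/(z*(z - 3)) = 3/z - 2/(z - 3).
An antiderivative is F(z) = 3*log(z) - 2*log(z - 3).
Then F(6) - F(5) = (log(24)) - (-2*log(2) + 3*log(5)) = -3*log(5) + log(3) + 5*log(2).

-3*log(5) + log(3) + 5*log(2)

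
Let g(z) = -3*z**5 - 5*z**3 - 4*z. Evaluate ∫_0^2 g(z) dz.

-60

By the power rule, an antiderivative is F(z) = -z**6/2 - 5*z**4/4 - 2*z**2.
Then F(2) - F(0) = (-60) - (0) = -60.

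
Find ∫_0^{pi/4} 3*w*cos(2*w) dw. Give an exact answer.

Integrate by parts once (u = w, dv = 3*cos(2*w) dw).
An antiderivative is F(w) = 3*w*sin(2*w)/2 + 3*cos(2*w)/4.
Then F(pi/4) - F(0) = (3*pi/8) - (3/4) = -3/4 + 3*pi/8.

-3/4 + 3*pi/8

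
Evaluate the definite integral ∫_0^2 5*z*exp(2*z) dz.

5/4 + 15*exp(4)/4

Integrate by parts once (u = z, dv = 5*exp(2*z) dz).
An antiderivative is F(z) = (10*z - 5)*exp(2*z)/4.
Then F(2) - F(0) = (15*exp(4)/4) - (-5/4) = 5/4 + 15*exp(4)/4.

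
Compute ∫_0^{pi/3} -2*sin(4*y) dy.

An antiderivative is F(y) = cos(4*y)/2.
Then F(pi/3) - F(0) = (-1/4) - (1/2) = -3/4.

-3/4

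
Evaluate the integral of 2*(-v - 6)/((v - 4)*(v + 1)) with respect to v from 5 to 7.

-6*log(3) + 4*log(2)

Factor the denominator: v**2 - 3*v - 4 = (v + 1)(v - 4).
Partial fractions: 2*(-v - 6)/((v - 4)*(v + 1)) = 2/(v + 1) - 4/(v - 4).
An antiderivative is F(v) = -4*log(v - 4) + 2*log(v + 1).
Then F(7) - F(5) = (log(64/81)) - (log(36)) = -6*log(3) + 4*log(2).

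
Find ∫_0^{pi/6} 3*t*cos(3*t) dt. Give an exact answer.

-1/3 + pi/6

Integrate by parts once (u = t, dv = 3*cos(3*t) dt).
An antiderivative is F(t) = t*sin(3*t) + cos(3*t)/3.
Then F(pi/6) - F(0) = (pi/6) - (1/3) = -1/3 + pi/6.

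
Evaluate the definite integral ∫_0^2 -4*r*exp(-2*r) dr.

-1 + 5*exp(-4)

Integrate by parts once (u = r, dv = -4*exp(-2*r) dr).
An antiderivative is F(r) = (2*r + 1)*exp(-2*r).
Then F(2) - F(0) = (5*exp(-4)) - (1) = -1 + 5*exp(-4).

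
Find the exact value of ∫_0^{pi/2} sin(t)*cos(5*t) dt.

1/6

Use the identity sin(t)cos(5*t) = [sin(6*t) + sin(-4*t)]/2.
An antiderivative is F(t) = cos(4*t)/8 - cos(6*t)/12.
Then F(pi/2) - F(0) = (5/24) - (1/24) = 1/6.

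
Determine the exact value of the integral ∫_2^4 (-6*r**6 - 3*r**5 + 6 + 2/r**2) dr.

-223121/14

By the power rule, an antiderivative is F(r) = -6*r**7/7 - r**6/2 + 6*r - 2/r.
Then F(4) - F(2) = (-224951/14) - (-915/7) = -223121/14.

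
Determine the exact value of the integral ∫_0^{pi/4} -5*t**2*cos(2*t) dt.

5/4 - 5*pi**2/32

Integrate by parts twice (u = t^2, dv = -5*cos(2*t) dt).
An antiderivative is F(t) = -5*t**2*sin(2*t)/2 - 5*t*cos(2*t)/2 + 5*sin(2*t)/4.
Then F(pi/4) - F(0) = (5/4 - 5*pi**2/32) - (0) = 5/4 - 5*pi**2/32.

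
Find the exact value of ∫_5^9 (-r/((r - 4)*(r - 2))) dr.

Factor the denominator: r**2 - 6*r + 8 = (r - 2)(r - 4).
Partial fractions: -r/((r - 4)*(r - 2)) = 1/(r - 2) - 2/(r - 4).
An antiderivative is F(r) = -2*log(r - 4) + log(r - 2).
Then F(9) - F(5) = (log(7/25)) - (log(3)) = log(7/75).

log(7/75)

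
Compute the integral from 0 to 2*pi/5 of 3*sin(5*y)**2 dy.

3*pi/5

Use the identity sin^2(5*y) = (1 - cos(10*y))/2.
An antiderivative is F(y) = 3*y/2 - 3*sin(10*y)/20.
Then F(2*pi/5) - F(0) = (3*pi/5) - (0) = 3*pi/5.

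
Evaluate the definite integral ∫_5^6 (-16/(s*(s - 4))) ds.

-4*log(5) + 4*log(3)

Factor the denominator: s**2 - 4*s = s(s - 4).
Partial fractions: -16/(s*(s - 4)) = 4/s - 4/(s - 4).
An antiderivative is F(s) = 4*log(s) - 4*log(s - 4).
Then F(6) - F(5) = (log(81)) - (4*log(5)) = -4*log(5) + 4*log(3).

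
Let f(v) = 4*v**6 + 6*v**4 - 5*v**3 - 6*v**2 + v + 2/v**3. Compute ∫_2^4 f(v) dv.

By the power rule, an antiderivative is F(v) = 4*v**7/7 + 6*v**5/5 - 5*v**4/4 - 2*v**3 + v**2/2 - 1/v**2.
Then F(4) - F(2) = (5684573/560) - (10821/140) = 5641289/560.

5641289/560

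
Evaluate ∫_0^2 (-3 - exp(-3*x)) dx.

An antiderivative is F(x) = -3*x + exp(-3*x)/3.
Then F(2) - F(0) = (-6 + exp(-6)/3) - (1/3) = -19/3 + exp(-6)/3.

-19/3 + exp(-6)/3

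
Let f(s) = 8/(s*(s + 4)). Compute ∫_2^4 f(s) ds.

log(9/4)

Factor the denominator: s**2 + 4*s = (s + 4)s.
Partial fractions: 8/(s*(s + 4)) = -2/(s + 4) + 2/s.
An antiderivative is F(s) = 2*log(s) - 2*log(s + 4).
Then F(4) - F(2) = (-log(4)) - (-log(9)) = log(9/4).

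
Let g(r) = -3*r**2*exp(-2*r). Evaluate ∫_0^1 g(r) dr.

Integrate by parts twice (u = r^2, dv = -3*exp(-2*r) dr).
An antiderivative is F(r) = (6*r**2 + 6*r + 3)*exp(-2*r)/4.
Then F(1) - F(0) = (15*exp(-2)/4) - (3/4) = -3/4 + 15*exp(-2)/4.

-3/4 + 15*exp(-2)/4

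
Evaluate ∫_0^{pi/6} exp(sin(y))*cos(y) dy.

Let u = sin(y), so du = cos(y) dy. When y = 0, u = 0; when y = pi/6, u = 1/2.
The integral becomes ∫ exp(u) du from 0 to 1/2, with antiderivative exp(u).
Back in y: F(y) = exp(sin(y)).
Then F(pi/6) - F(0) = (exp(1/2)) - (1) = -1 + exp(1/2).

-1 + exp(1/2)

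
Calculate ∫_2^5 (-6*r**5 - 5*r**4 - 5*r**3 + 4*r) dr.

-77493/4

By the power rule, an antiderivative is F(r) = -r**6 - r**5 - 5*r**4/4 + 2*r**2.
Then F(5) - F(2) = (-77925/4) - (-108) = -77493/4.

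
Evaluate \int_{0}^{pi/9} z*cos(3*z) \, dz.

-1/18 + sqrt(3)*pi/54

Integrate by parts once (u = z, dv = cos(3*z) dz).
An antiderivative is F(z) = z*sin(3*z)/3 + cos(3*z)/9.
Then F(pi/9) - F(0) = (1/18 + sqrt(3)*pi/54) - (1/9) = -1/18 + sqrt(3)*pi/54.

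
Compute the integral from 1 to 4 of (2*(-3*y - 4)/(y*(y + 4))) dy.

-16*log(2) + 4*log(5)

Factor the denominator: y**2 + 4*y = (y + 4)y.
Partial fractions: 2*(-3*y - 4)/(y*(y + 4)) = -4/(y + 4) - 2/y.
An antiderivative is F(y) = -2*log(y) - 4*log(y + 4).
Then F(4) - F(1) = (-16*log(2)) - (-4*log(5)) = -16*log(2) + 4*log(5).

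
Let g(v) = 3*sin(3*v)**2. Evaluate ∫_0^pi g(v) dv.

Use the identity sin^2(3*v) = (1 - cos(6*v))/2.
An antiderivative is F(v) = 3*v/2 - sin(6*v)/4.
Then F(pi) - F(0) = (3*pi/2) - (0) = 3*pi/2.

3*pi/2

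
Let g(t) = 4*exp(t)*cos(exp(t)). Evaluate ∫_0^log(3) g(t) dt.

-4*sin(1) + 4*sin(3)

Let u = exp(t), so du = exp(t) dt. When t = 0, u = 1; when t = log(3), u = 3.
The integral becomes 4·∫ cos(u) du from 1 to 3, with antiderivative 4*sin(u).
Back in t: F(t) = 4*sin(exp(t)).
Then F(log(3)) - F(0) = (4*sin(3)) - (4*sin(1)) = -4*sin(1) + 4*sin(3).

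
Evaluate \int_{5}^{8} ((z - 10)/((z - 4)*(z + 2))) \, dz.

log(25/49)

Factor the denominator: z**2 - 2*z - 8 = (z + 2)(z - 4).
Partial fractions: (z - 10)/((z - 4)*(z + 2)) = 2/(z + 2) - 1/(z - 4).
An antiderivative is F(z) = -log(z - 4) + 2*log(z + 2).
Then F(8) - F(5) = (log(25)) - (log(49)) = log(25/49).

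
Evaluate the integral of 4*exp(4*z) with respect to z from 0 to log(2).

Let u = exp(z), so du = exp(z) dz. When z = 0, u = 1; when z = log(2), u = 2.
The integral becomes 4·∫ u**3 du from 1 to 2, with antiderivative u**4.
Back in z: F(z) = exp(4*z).
Then F(log(2)) - F(0) = (16) - (1) = 15.

15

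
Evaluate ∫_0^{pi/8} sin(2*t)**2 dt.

-1/8 + pi/16

Use the identity sin^2(2*t) = (1 - cos(4*t))/2.
An antiderivative is F(t) = t/2 - sin(4*t)/8.
Then F(pi/8) - F(0) = (-1/8 + pi/16) - (0) = -1/8 + pi/16.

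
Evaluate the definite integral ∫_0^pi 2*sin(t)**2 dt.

pi

Use the identity sin^2(t) = (1 - cos(2*t))/2.
An antiderivative is F(t) = t - sin(2*t)/2.
Then F(pi) - F(0) = (pi) - (0) = pi.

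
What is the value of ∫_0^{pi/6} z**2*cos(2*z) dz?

-sqrt(3)/8 + sqrt(3)*pi**2/144 + pi/24

Integrate by parts twice (u = z^2, dv = cos(2*z) dz).
An antiderivative is F(z) = z**2*sin(2*z)/2 + z*cos(2*z)/2 - sin(2*z)/4.
Then F(pi/6) - F(0) = (-sqrt(3)/8 + sqrt(3)*pi**2/144 + pi/24) - (0) = -sqrt(3)/8 + sqrt(3)*pi**2/144 + pi/24.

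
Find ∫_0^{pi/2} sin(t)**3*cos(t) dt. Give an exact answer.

Let u = sin(t), so du = cos(t) dt. When t = 0, u = 0; when t = pi/2, u = 1.
The integral becomes ∫ u**3 du from 0 to 1, with antiderivative u**4/4.
Back in t: F(t) = sin(t)**4/4.
Then F(pi/2) - F(0) = (1/4) - (0) = 1/4.

1/4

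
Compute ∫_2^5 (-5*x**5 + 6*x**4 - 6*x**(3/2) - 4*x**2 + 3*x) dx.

By the power rule, an antiderivative is F(x) = -5*x**6/6 - 12*x**(5/2)/5 + 6*x**5/5 - 4*x**3/3 + 3*x**2/2.
Then F(5) - F(2) = (-9400 - 60*sqrt(5)) - (-98/5 - 48*sqrt(2)/5) = -46902/5 - 60*sqrt(5) + 48*sqrt(2)/5.

-46902/5 - 60*sqrt(5) + 48*sqrt(2)/5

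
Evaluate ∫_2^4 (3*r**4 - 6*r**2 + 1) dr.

2426/5

By the power rule, an antiderivative is F(r) = 3*r**5/5 - 2*r**3 + r.
Then F(4) - F(2) = (2452/5) - (26/5) = 2426/5.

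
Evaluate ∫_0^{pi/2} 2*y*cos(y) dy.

-2 + pi

Integrate by parts once (u = y, dv = 2*cos(y) dy).
An antiderivative is F(y) = 2*y*sin(y) + 2*cos(y).
Then F(pi/2) - F(0) = (pi) - (2) = -2 + pi.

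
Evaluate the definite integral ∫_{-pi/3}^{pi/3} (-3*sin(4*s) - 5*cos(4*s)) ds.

5*sqrt(3)/4

An antiderivative is F(s) = -5*sin(4*s)/4 + 3*cos(4*s)/4.
Then F(pi/3) - F(-pi/3) = (-3/8 + 5*sqrt(3)/8) - (-5*sqrt(3)/8 - 3/8) = 5*sqrt(3)/4.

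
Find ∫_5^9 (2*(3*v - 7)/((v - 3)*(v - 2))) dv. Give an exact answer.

2*log(3) + 2*log(7)

Factor the denominator: v**2 - 5*v + 6 = (v - 2)(v - 3).
Partial fractions: 2*(3*v - 7)/((v - 3)*(v - 2)) = 2/(v - 2) + 4/(v - 3).
An antiderivative is F(v) = 4*log(v - 3) + 2*log(v - 2).
Then F(9) - F(5) = (4*log(2) + 2*log(7) + 4*log(3)) - (2*log(3) + 4*log(2)) = 2*log(3) + 2*log(7).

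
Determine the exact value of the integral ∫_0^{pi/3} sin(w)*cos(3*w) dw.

-3/16

Use the identity sin(w)cos(3*w) = [sin(4*w) + sin(-2*w)]/2.
An antiderivative is F(w) = cos(2*w)/4 - cos(4*w)/8.
Then F(pi/3) - F(0) = (-1/16) - (1/8) = -3/16.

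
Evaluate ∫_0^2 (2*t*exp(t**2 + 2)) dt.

-exp(2) + exp(6)

Let u = t**2 + 2, so du = 2*t dt. When t = 0, u = 2; when t = 2, u = 6.
The integral becomes ∫ exp(u) du from 2 to 6, with antiderivative exp(u).
Back in t: F(t) = exp(t**2 + 2).
Then F(2) - F(0) = (exp(6)) - (exp(2)) = -exp(2) + exp(6).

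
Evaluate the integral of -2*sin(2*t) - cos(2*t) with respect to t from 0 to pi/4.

An antiderivative is F(t) = -sin(2*t)/2 + cos(2*t).
Then F(pi/4) - F(0) = (-1/2) - (1) = -3/2.

-3/2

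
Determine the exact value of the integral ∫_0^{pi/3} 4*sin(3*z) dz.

8/3

An antiderivative is F(z) = -4*cos(3*z)/3.
Then F(pi/3) - F(0) = (4/3) - (-4/3) = 8/3.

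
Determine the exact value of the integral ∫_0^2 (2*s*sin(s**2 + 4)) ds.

cos(4) - cos(8)

Let u = s**2 + 4, so du = 2*s ds. When s = 0, u = 4; when s = 2, u = 8.
The integral becomes ∫ sin(u) du from 4 to 8, with antiderivative -cos(u).
Back in s: F(s) = -cos(s**2 + 4).
Then F(2) - F(0) = (-cos(8)) - (-cos(4)) = cos(4) - cos(8).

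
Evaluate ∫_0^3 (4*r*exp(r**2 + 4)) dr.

Let u = r**2 + 4, so du = 2*r dr. When r = 0, u = 4; when r = 3, u = 13.
The integral becomes 2·∫ exp(u) du from 4 to 13, with antiderivative 2*exp(u).
Back in r: F(r) = 2*exp(r**2 + 4).
Then F(3) - F(0) = (2*exp(13)) - (2*exp(4)) = -2*(1 - exp(9))*exp(4).

-2*(1 - exp(9))*exp(4)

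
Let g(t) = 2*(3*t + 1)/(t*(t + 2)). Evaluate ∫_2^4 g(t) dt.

-4*log(2) + 5*log(3)

Factor the denominator: t**2 + 2*t = (t + 2)t.
Partial fractions: 2*(3*t + 1)/(t*(t + 2)) = 5/(t + 2) + 1/t.
An antiderivative is F(t) = log(t) + 5*log(t + 2).
Then F(4) - F(2) = (7*log(2) + 5*log(3)) - (11*log(2)) = -4*log(2) + 5*log(3).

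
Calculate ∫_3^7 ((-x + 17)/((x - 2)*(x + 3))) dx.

Factor the denominator: x**2 + x - 6 = (x + 3)(x - 2).
Partial fractions: (-x + 17)/((x - 2)*(x + 3)) = -4/(x + 3) + 3/(x - 2).
An antiderivative is F(x) = 3*log(x - 2) - 4*log(x + 3).
Then F(7) - F(3) = (-log(80)) - (-4*log(3) - 4*log(2)) = log(81/5).

log(81/5)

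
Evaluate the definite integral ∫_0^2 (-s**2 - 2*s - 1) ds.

By the power rule, an antiderivative is F(s) = -s**3/3 - s**2 - s.
Then F(2) - F(0) = (-26/3) - (0) = -26/3.

-26/3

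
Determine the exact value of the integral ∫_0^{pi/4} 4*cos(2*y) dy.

2

An antiderivative is F(y) = 2*sin(2*y).
Then F(pi/4) - F(0) = (2) - (0) = 2.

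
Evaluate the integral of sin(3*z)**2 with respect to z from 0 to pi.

Use the identity sin^2(3*z) = (1 - cos(6*z))/2.
An antiderivative is F(z) = z/2 - sin(6*z)/12.
Then F(pi) - F(0) = (pi/2) - (0) = pi/2.

pi/2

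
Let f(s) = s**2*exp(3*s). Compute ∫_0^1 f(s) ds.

-2/27 + 5*exp(3)/27

Integrate by parts twice (u = s^2, dv = exp(3*s) ds).
An antiderivative is F(s) = (9*s**2 - 6*s + 2)*exp(3*s)/27.
Then F(1) - F(0) = (5*exp(3)/27) - (2/27) = -2/27 + 5*exp(3)/27.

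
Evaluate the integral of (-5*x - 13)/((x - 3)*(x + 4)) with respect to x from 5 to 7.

-4*log(2) - log(11) + 2*log(3)

Factor the denominator: x**2 + x - 12 = (x + 4)(x - 3).
Partial fractions: (-5*x - 13)/((x - 3)*(x + 4)) = -1/(x + 4) - 4/(x - 3).
An antiderivative is F(x) = -4*log(x - 3) - log(x + 4).
Then F(7) - F(5) = (-8*log(2) - log(11)) - (-4*log(2) - 2*log(3)) = -4*log(2) - log(11) + 2*log(3).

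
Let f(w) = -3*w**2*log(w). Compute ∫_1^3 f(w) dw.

26/3 - 27*log(3)

Integrate by parts once (u = ln w, dv = -3*w**2 dw).
An antiderivative is F(w) = -w**3*(3*log(w) - 1)/3.
Then F(3) - F(1) = (9 - 27*log(3)) - (1/3) = 26/3 - 27*log(3).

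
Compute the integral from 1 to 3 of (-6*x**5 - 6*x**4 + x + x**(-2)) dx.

-15206/15

By the power rule, an antiderivative is F(x) = -x**6 - 6*x**5/5 + x**2/2 - 1/x.
Then F(3) - F(1) = (-30493/30) - (-27/10) = -15206/15.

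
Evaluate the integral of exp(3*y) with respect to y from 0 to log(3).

26/3

Let u = exp(y), so du = exp(y) dy. When y = 0, u = 1; when y = log(3), u = 3.
The integral becomes ∫ u**2 du from 1 to 3, with antiderivative u**3/3.
Back in y: F(y) = exp(3*y)/3.
Then F(log(3)) - F(0) = (9) - (1/3) = 26/3.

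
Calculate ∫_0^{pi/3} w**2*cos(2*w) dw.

Integrate by parts twice (u = w^2, dv = cos(2*w) dw).
An antiderivative is F(w) = w**2*sin(2*w)/2 + w*cos(2*w)/2 - sin(2*w)/4.
Then F(pi/3) - F(0) = (-pi/12 - sqrt(3)/8 + sqrt(3)*pi**2/36) - (0) = -pi/12 - sqrt(3)/8 + sqrt(3)*pi**2/36.

-pi/12 - sqrt(3)/8 + sqrt(3)*pi**2/36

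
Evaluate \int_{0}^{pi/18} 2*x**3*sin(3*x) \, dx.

-2/27 - sqrt(3)*pi**3/17496 + pi**2/972 + sqrt(3)*pi/81

Integrate by parts 3 times (u = x^3, dv = 2*sin(3*x) dx).
An antiderivative is F(x) = -2*x**3*cos(3*x)/3 + 2*x**2*sin(3*x)/3 + 4*x*cos(3*x)/9 - 4*sin(3*x)/27.
Then F(pi/18) - F(0) = (-2/27 - sqrt(3)*pi**3/17496 + pi**2/972 + sqrt(3)*pi/81) - (0) = -2/27 - sqrt(3)*pi**3/17496 + pi**2/972 + sqrt(3)*pi/81.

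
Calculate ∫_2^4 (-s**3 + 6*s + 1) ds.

-22

By the power rule, an antiderivative is F(s) = -s**4/4 + 3*s**2 + s.
Then F(4) - F(2) = (-12) - (10) = -22.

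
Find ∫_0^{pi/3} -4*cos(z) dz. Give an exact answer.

An antiderivative is F(z) = -4*sin(z).
Then F(pi/3) - F(0) = (-2*sqrt(3)) - (0) = -2*sqrt(3).

-2*sqrt(3)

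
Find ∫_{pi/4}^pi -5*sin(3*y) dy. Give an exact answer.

An antiderivative is F(y) = 5*cos(3*y)/3.
Then F(pi) - F(pi/4) = (-5/3) - (-5*sqrt(2)/6) = -5/3 + 5*sqrt(2)/6.

-5/3 + 5*sqrt(2)/6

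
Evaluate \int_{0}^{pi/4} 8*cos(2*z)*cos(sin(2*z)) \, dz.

4*sin(1)

Let u = sin(2*z), so du = 2*cos(2*z) dz. When z = 0, u = 0; when z = pi/4, u = 1.
The integral becomes 4·∫ cos(u) du from 0 to 1, with antiderivative 4*sin(u).
Back in z: F(z) = 4*sin(sin(2*z)).
Then F(pi/4) - F(0) = (4*sin(1)) - (0) = 4*sin(1).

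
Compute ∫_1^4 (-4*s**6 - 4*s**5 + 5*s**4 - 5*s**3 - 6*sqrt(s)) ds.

-319633/28

By the power rule, an antiderivative is F(s) = -4*s**7/7 - 2*s**6/3 + s**5 - 5*s**4/4 - 4*s**(3/2).
Then F(4) - F(1) = (-239840/21) - (-461/84) = -319633/28.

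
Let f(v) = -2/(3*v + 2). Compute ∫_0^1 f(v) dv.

An antiderivative is F(v) = -2*log(3*v + 2)/3.
Then F(1) - F(0) = (-2*log(5)/3) - (-2*log(2)/3) = -2*log(5)/3 + 2*log(2)/3.

-2*log(5)/3 + 2*log(2)/3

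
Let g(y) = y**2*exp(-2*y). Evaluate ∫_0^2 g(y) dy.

Integrate by parts twice (u = y^2, dv = exp(-2*y) dy).
An antiderivative is F(y) = (-2*y**2 - 2*y - 1)*exp(-2*y)/4.
Then F(2) - F(0) = (-13*exp(-4)/4) - (-1/4) = (-13 + exp(4))*exp(-4)/4.

(-13 + exp(4))*exp(-4)/4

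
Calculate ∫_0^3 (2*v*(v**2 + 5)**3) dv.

Let u = v**2 + 5, so du = 2*v dv. When v = 0, u = 5; when v = 3, u = 14.
The integral becomes ∫ u**3 du from 5 to 14, with antiderivative u**4/4.
Back in v: F(v) = (v**2 + 5)**4/4.
Then F(3) - F(0) = (9604) - (625/4) = 37791/4.

37791/4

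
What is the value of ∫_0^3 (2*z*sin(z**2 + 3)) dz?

cos(3) - cos(12)

Let u = z**2 + 3, so du = 2*z dz. When z = 0, u = 3; when z = 3, u = 12.
The integral becomes ∫ sin(u) du from 3 to 12, with antiderivative -cos(u).
Back in z: F(z) = -cos(z**2 + 3).
Then F(3) - F(0) = (-cos(12)) - (-cos(3)) = cos(3) - cos(12).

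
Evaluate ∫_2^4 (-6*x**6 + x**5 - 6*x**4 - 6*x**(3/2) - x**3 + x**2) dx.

By the power rule, an antiderivative is F(x) = -6*x**7/7 + x**6/6 - 12*x**(5/2)/5 - 6*x**5/5 - x**4/4 + x**3/3.
Then F(4) - F(2) = (-514816/35) - (-14572/105 - 48*sqrt(2)/5) = -1529876/105 + 48*sqrt(2)/5.

-1529876/105 + 48*sqrt(2)/5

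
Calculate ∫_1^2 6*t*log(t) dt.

-9/2 + 12*log(2)

Integrate by parts once (u = ln t, dv = 6*t dt).
An antiderivative is F(t) = 3*t**2*(2*log(t) - 1)/2.
Then F(2) - F(1) = (-6 + 12*log(2)) - (-3/2) = -9/2 + 12*log(2).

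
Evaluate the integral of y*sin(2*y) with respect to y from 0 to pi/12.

Integrate by parts once (u = y, dv = sin(2*y) dy).
An antiderivative is F(y) = -y*cos(2*y)/2 + sin(2*y)/4.
Then F(pi/12) - F(0) = (-sqrt(3)*pi/48 + 1/8) - (0) = -sqrt(3)*pi/48 + 1/8.

-sqrt(3)*pi/48 + 1/8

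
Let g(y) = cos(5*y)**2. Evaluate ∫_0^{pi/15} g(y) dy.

Use the identity cos^2(5*y) = (1 + cos(10*y))/2.
An antiderivative is F(y) = y/2 + sin(10*y)/20.
Then F(pi/15) - F(0) = (sqrt(3)/40 + pi/30) - (0) = sqrt(3)/40 + pi/30.

sqrt(3)/40 + pi/30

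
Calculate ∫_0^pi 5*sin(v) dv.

10

An antiderivative is F(v) = -5*cos(v).
Then F(pi) - F(0) = (5) - (-5) = 10.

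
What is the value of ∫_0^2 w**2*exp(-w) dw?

Integrate by parts twice (u = w^2, dv = exp(-w) dw).
An antiderivative is F(w) = (-w**2 - 2*w - 2)*exp(-w).
Then F(2) - F(0) = (-10*exp(-2)) - (-2) = 2 - 10*exp(-2).

2 - 10*exp(-2)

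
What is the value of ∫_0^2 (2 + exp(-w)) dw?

An antiderivative is F(w) = 2*w - exp(-w).
Then F(2) - F(0) = (4 - exp(-2)) - (-1) = 5 - exp(-2).

5 - exp(-2)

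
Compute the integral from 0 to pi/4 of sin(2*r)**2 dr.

pi/8

Use the identity sin^2(2*r) = (1 - cos(4*r))/2.
An antiderivative is F(r) = r/2 - sin(4*r)/8.
Then F(pi/4) - F(0) = (pi/8) - (0) = pi/8.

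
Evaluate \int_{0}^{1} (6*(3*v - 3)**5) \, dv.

-243

Let u = 3*v - 3, so du = 3 dv. When v = 0, u = -3; when v = 1, u = 0.
The integral becomes 2·∫ u**5 du from -3 to 0, with antiderivative u**6/3.
Back in v: F(v) = (3*v - 3)**6/3.
Then F(1) - F(0) = (0) - (243) = -243.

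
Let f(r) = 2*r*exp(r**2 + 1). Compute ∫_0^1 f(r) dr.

-exp(1) + exp(2)

Let u = r**2 + 1, so du = 2*r dr. When r = 0, u = 1; when r = 1, u = 2.
The integral becomes ∫ exp(u) du from 1 to 2, with antiderivative exp(u).
Back in r: F(r) = exp(r**2 + 1).
Then F(1) - F(0) = (exp(2)) - (exp(1)) = -exp(1) + exp(2).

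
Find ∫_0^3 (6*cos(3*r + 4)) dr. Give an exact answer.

2*sin(13) - 2*sin(4)

Let u = 3*r + 4, so du = 3 dr. When r = 0, u = 4; when r = 3, u = 13.
The integral becomes 2·∫ cos(u) du from 4 to 13, with antiderivative 2*sin(u).
Back in r: F(r) = 2*sin(3*r + 4).
Then F(3) - F(0) = (2*sin(13)) - (2*sin(4)) = 2*sin(13) - 2*sin(4).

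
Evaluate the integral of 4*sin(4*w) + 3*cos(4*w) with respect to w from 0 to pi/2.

An antiderivative is F(w) = 3*sin(4*w)/4 - cos(4*w).
Then F(pi/2) - F(0) = (-1) - (-1) = 0.

0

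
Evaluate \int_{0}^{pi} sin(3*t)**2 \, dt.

Use the identity sin^2(3*t) = (1 - cos(6*t))/2.
An antiderivative is F(t) = t/2 - sin(6*t)/12.
Then F(pi) - F(0) = (pi/2) - (0) = pi/2.

pi/2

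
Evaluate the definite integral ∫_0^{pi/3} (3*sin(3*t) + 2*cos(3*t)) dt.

2

An antiderivative is F(t) = 2*sin(3*t)/3 - cos(3*t).
Then F(pi/3) - F(0) = (1) - (-1) = 2.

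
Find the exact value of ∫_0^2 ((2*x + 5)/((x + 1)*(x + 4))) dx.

Factor the denominator: x**2 + 5*x + 4 = (x + 4)(x + 1).
Partial fractions: (2*x + 5)/((x + 1)*(x + 4)) = 1/(x + 4) + 1/(x + 1).
An antiderivative is F(x) = log(x + 1) + log(x + 4).
Then F(2) - F(0) = (log(18)) - (log(4)) = log(9/2).

log(9/2)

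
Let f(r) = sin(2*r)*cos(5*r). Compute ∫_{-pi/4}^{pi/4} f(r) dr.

Use the identity sin(2*r)cos(5*r) = [sin(7*r) + sin(-3*r)]/2.
An antiderivative is F(r) = cos(3*r)/6 - cos(7*r)/14.
Then F(pi/4) - F(-pi/4) = (-5*sqrt(2)/42) - (-5*sqrt(2)/42) = 0.

0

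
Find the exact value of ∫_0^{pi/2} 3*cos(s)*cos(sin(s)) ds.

Let u = sin(s), so du = cos(s) ds. When s = 0, u = 0; when s = pi/2, u = 1.
The integral becomes 3·∫ cos(u) du from 0 to 1, with antiderivative 3*sin(u).
Back in s: F(s) = 3*sin(sin(s)).
Then F(pi/2) - F(0) = (3*sin(1)) - (0) = 3*sin(1).

3*sin(1)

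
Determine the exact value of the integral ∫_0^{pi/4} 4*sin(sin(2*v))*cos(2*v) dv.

Let u = sin(2*v), so du = 2*cos(2*v) dv. When v = 0, u = 0; when v = pi/4, u = 1.
The integral becomes 2·∫ sin(u) du from 0 to 1, with antiderivative -2*cos(u).
Back in v: F(v) = -2*cos(sin(2*v)).
Then F(pi/4) - F(0) = (-2*cos(1)) - (-2) = 2 - 2*cos(1).

2 - 2*cos(1)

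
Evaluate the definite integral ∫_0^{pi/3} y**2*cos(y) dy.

Integrate by parts twice (u = y^2, dv = cos(y) dy).
An antiderivative is F(y) = y**2*sin(y) + 2*y*cos(y) - 2*sin(y).
Then F(pi/3) - F(0) = (-sqrt(3) + sqrt(3)*pi**2/18 + pi/3) - (0) = -sqrt(3) + sqrt(3)*pi**2/18 + pi/3.

-sqrt(3) + sqrt(3)*pi**2/18 + pi/3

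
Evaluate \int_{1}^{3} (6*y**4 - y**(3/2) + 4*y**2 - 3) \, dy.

4792/15 - 18*sqrt(3)/5

By the power rule, an antiderivative is F(y) = -2*y**(5/2)/5 + 6*y**5/5 + 4*y**3/3 - 3*y.
Then F(3) - F(1) = (1593/5 - 18*sqrt(3)/5) - (-13/15) = 4792/15 - 18*sqrt(3)/5.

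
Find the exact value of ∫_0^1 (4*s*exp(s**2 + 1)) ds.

Let u = s**2 + 1, so du = 2*s ds. When s = 0, u = 1; when s = 1, u = 2.
The integral becomes 2·∫ exp(u) du from 1 to 2, with antiderivative 2*exp(u).
Back in s: F(s) = 2*exp(s**2 + 1).
Then F(1) - F(0) = (2*exp(2)) - (2*exp(1)) = 2*exp(1)*(-1 + exp(1)).

2*E*(-1 + E)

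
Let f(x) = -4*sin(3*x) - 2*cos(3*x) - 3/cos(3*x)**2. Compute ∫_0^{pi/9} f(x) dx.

-4*sqrt(3)/3 - 2/3

An antiderivative is F(x) = -2*sin(3*x)/3 + 4*cos(3*x)/3 - tan(3*x).
Then F(pi/9) - F(0) = (2/3 - 4*sqrt(3)/3) - (4/3) = -4*sqrt(3)/3 - 2/3.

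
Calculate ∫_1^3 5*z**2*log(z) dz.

Integrate by parts once (u = ln z, dv = 5*z**2 dz).
An antiderivative is F(z) = 5*z**3*(3*log(z) - 1)/9.
Then F(3) - F(1) = (-15 + 45*log(3)) - (-5/9) = -130/9 + 45*log(3).

-130/9 + 45*log(3)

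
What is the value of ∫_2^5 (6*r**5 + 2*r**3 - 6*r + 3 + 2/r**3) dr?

By the power rule, an antiderivative is F(r) = r**6 + r**4/2 - 3*r**2 + 3*r - 1/r**2.
Then F(5) - F(2) = (793873/50) - (263/4) = 1581171/100.

1581171/100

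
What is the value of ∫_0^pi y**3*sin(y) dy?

pi*(-6 + pi**2)

Integrate by parts 3 times (u = y^3, dv = sin(y) dy).
An antiderivative is F(y) = -y**3*cos(y) + 3*y**2*sin(y) + 6*y*cos(y) - 6*sin(y).
Then F(pi) - F(0) = (pi*(-6 + pi**2)) - (0) = pi*(-6 + pi**2).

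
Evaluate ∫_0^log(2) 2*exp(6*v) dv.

Let u = exp(v), so du = exp(v) dv. When v = 0, u = 1; when v = log(2), u = 2.
The integral becomes 2·∫ u**5 du from 1 to 2, with antiderivative u**6/3.
Back in v: F(v) = exp(6*v)/3.
Then F(log(2)) - F(0) = (64/3) - (1/3) = 21.

21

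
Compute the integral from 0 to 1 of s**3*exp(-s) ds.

6 - 16*exp(-1)

Integrate by parts 3 times (u = s^3, dv = exp(-s) ds).
An antiderivative is F(s) = (-s**3 - 3*s**2 - 6*s - 6)*exp(-s).
Then F(1) - F(0) = (-16*exp(-1)) - (-6) = 6 - 16*exp(-1).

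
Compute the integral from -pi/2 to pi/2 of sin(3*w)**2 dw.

pi/2

Use the identity sin^2(3*w) = (1 - cos(6*w))/2.
An antiderivative is F(w) = w/2 - sin(6*w)/12.
Then F(pi/2) - F(-pi/2) = (pi/4) - (-pi/4) = pi/2.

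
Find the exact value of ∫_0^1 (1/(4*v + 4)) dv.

log(2)/4

An antiderivative is F(v) = log(4*v + 4)/4.
Then F(1) - F(0) = (3*log(2)/4) - (log(2)/2) = log(2)/4.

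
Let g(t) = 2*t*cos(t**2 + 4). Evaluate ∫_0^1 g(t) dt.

sin(5) - sin(4)

Let u = t**2 + 4, so du = 2*t dt. When t = 0, u = 4; when t = 1, u = 5.
The integral becomes ∫ cos(u) du from 4 to 5, with antiderivative sin(u).
Back in t: F(t) = sin(t**2 + 4).
Then F(1) - F(0) = (sin(5)) - (sin(4)) = sin(5) - sin(4).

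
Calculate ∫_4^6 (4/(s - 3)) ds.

log(81)

An antiderivative is F(s) = 4*log(s - 3).
Then F(6) - F(4) = (log(81)) - (0) = log(81).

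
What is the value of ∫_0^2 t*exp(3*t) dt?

1/9 + 5*exp(6)/9

Integrate by parts once (u = t, dv = exp(3*t) dt).
An antiderivative is F(t) = (3*t - 1)*exp(3*t)/9.
Then F(2) - F(0) = (5*exp(6)/9) - (-1/9) = 1/9 + 5*exp(6)/9.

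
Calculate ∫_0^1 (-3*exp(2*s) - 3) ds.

-3*exp(2)/2 - 3/2

An antiderivative is F(s) = -3*exp(2*s)/2 - 3*s.
Then F(1) - F(0) = (-3*exp(2)/2 - 3) - (-3/2) = -3*exp(2)/2 - 3/2.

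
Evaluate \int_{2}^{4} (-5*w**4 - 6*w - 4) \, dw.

-1036

By the power rule, an antiderivative is F(w) = -w**5 - 3*w**2 - 4*w.
Then F(4) - F(2) = (-1088) - (-52) = -1036.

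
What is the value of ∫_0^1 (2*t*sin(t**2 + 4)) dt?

Let u = t**2 + 4, so du = 2*t dt. When t = 0, u = 4; when t = 1, u = 5.
The integral becomes ∫ sin(u) du from 4 to 5, with antiderivative -cos(u).
Back in t: F(t) = -cos(t**2 + 4).
Then F(1) - F(0) = (-cos(5)) - (-cos(4)) = cos(4) - cos(5).

cos(4) - cos(5)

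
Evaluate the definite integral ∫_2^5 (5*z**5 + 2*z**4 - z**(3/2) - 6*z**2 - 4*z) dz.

-10*sqrt(5) + 8*sqrt(2)/5 + 139287/10

By the power rule, an antiderivative is F(z) = 5*z**6/6 - 2*z**(5/2)/5 + 2*z**5/5 - 2*z**3 - 2*z**2.
Then F(5) - F(2) = (83825/6 - 10*sqrt(5)) - (632/15 - 8*sqrt(2)/5) = -10*sqrt(5) + 8*sqrt(2)/5 + 139287/10.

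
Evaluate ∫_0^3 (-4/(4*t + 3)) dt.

-log(5)

An antiderivative is F(t) = -log(4*t + 3).
Then F(3) - F(0) = (-log(15)) - (-log(3)) = -log(5).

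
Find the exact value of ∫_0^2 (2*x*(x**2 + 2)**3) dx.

Let u = x**2 + 2, so du = 2*x dx. When x = 0, u = 2; when x = 2, u = 6.
The integral becomes ∫ u**3 du from 2 to 6, with antiderivative u**4/4.
Back in x: F(x) = (x**2 + 2)**4/4.
Then F(2) - F(0) = (324) - (4) = 320.

320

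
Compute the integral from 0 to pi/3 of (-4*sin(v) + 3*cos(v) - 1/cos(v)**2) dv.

An antiderivative is F(v) = 3*sin(v) + 4*cos(v) - tan(v).
Then F(pi/3) - F(0) = (sqrt(3)/2 + 2) - (4) = -2 + sqrt(3)/2.

-2 + sqrt(3)/2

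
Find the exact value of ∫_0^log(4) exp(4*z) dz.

Let u = exp(z), so du = exp(z) dz. When z = 0, u = 1; when z = log(4), u = 4.
The integral becomes ∫ u**3 du from 1 to 4, with antiderivative u**4/4.
Back in z: F(z) = exp(4*z)/4.
Then F(log(4)) - F(0) = (64) - (1/4) = 255/4.

255/4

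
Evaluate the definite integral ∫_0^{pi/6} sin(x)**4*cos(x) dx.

Let u = sin(x), so du = cos(x) dx. When x = 0, u = 0; when x = pi/6, u = 1/2.
The integral becomes ∫ u**4 du from 0 to 1/2, with antiderivative u**5/5.
Back in x: F(x) = sin(x)**5/5.
Then F(pi/6) - F(0) = (1/160) - (0) = 1/160.

1/160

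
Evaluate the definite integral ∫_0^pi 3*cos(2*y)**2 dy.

3*pi/2

Use the identity cos^2(2*y) = (1 + cos(4*y))/2.
An antiderivative is F(y) = 3*y/2 + 3*sin(4*y)/8.
Then F(pi) - F(0) = (3*pi/2) - (0) = 3*pi/2.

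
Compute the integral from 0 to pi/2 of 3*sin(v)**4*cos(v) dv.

Let u = sin(v), so du = cos(v) dv. When v = 0, u = 0; when v = pi/2, u = 1.
The integral becomes 3·∫ u**4 du from 0 to 1, with antiderivative 3*u**5/5.
Back in v: F(v) = 3*sin(v)**5/5.
Then F(pi/2) - F(0) = (3/5) - (0) = 3/5.

3/5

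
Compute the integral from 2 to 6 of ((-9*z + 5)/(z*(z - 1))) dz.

Factor the denominator: z**2 - z = z(z - 1).
Partial fractions: (-9*z + 5)/(z*(z - 1)) = -5/z - 4/(z - 1).
An antiderivative is F(z) = -5*log(z) - 4*log(z - 1).
Then F(6) - F(2) = (-4*log(5) - 5*log(3) - 5*log(2)) - (-log(32)) = -4*log(5) - 5*log(3).

-4*log(5) - 5*log(3)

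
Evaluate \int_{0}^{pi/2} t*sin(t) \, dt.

Integrate by parts once (u = t, dv = sin(t) dt).
An antiderivative is F(t) = -t*cos(t) + sin(t).
Then F(pi/2) - F(0) = (1) - (0) = 1.

1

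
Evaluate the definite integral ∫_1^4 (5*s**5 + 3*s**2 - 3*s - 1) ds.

By the power rule, an antiderivative is F(s) = 5*s**6/6 + s**3 - 3*s**2/2 - s.
Then F(4) - F(1) = (10348/3) - (-2/3) = 3450.

3450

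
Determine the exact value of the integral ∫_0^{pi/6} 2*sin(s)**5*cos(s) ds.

Let u = sin(s), so du = cos(s) ds. When s = 0, u = 0; when s = pi/6, u = 1/2.
The integral becomes 2·∫ u**5 du from 0 to 1/2, with antiderivative u**6/3.
Back in s: F(s) = sin(s)**6/3.
Then F(pi/6) - F(0) = (1/192) - (0) = 1/192.

1/192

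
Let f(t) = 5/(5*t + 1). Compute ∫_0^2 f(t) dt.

log(11)

Let u = 5*t + 1, so du = 5 dt. When t = 0, u = 1; when t = 2, u = 11.
The integral becomes ∫ 1/u du from 1 to 11, with antiderivative log(u).
Back in t: F(t) = log(5*t + 1).
Then F(2) - F(0) = (log(11)) - (0) = log(11).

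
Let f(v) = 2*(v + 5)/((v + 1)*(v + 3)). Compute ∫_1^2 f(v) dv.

log(81/25)

Factor the denominator: v**2 + 4*v + 3 = (v + 3)(v + 1).
Partial fractions: 2*(v + 5)/((v + 1)*(v + 3)) = -2/(v + 3) + 4/(v + 1).
An antiderivative is F(v) = 4*log(v + 1) - 2*log(v + 3).
Then F(2) - F(1) = (log(81/25)) - (0) = log(81/25).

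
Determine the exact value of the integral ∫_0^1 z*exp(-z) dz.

Integrate by parts once (u = z, dv = exp(-z) dz).
An antiderivative is F(z) = (-z - 1)*exp(-z).
Then F(1) - F(0) = (-2*exp(-1)) - (-1) = 1 - 2*exp(-1).

1 - 2*exp(-1)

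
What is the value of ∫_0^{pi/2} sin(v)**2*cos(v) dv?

Let u = sin(v), so du = cos(v) dv. When v = 0, u = 0; when v = pi/2, u = 1.
The integral becomes ∫ u**2 du from 0 to 1, with antiderivative u**3/3.
Back in v: F(v) = sin(v)**3/3.
Then F(pi/2) - F(0) = (1/3) - (0) = 1/3.

1/3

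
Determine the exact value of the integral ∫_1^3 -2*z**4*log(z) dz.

Integrate by parts once (u = ln z, dv = -2*z**4 dz).
An antiderivative is F(z) = -2*z**5*(5*log(z) - 1)/25.
Then F(3) - F(1) = (486/25 - 486*log(3)/5) - (2/25) = 484/25 - 486*log(3)/5.

484/25 - 486*log(3)/5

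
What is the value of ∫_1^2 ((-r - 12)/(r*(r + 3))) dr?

-10*log(2) + 3*log(5)

Factor the denominator: r**2 + 3*r = (r + 3)r.
Partial fractions: (-r - 12)/(r*(r + 3)) = 3/(r + 3) - 4/r.
An antiderivative is F(r) = -4*log(r) + 3*log(r + 3).
Then F(2) - F(1) = (-4*log(2) + 3*log(5)) - (log(64)) = -10*log(2) + 3*log(5).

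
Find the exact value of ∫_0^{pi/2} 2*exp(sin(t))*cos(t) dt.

-2 + 2*E

Let u = sin(t), so du = cos(t) dt. When t = 0, u = 0; when t = pi/2, u = 1.
The integral becomes 2·∫ exp(u) du from 0 to 1, with antiderivative 2*exp(u).
Back in t: F(t) = 2*exp(sin(t)).
Then F(pi/2) - F(0) = (2*E) - (2) = -2 + 2*E.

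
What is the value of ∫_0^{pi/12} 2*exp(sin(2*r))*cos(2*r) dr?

-1 + exp(1/2)

Let u = sin(2*r), so du = 2*cos(2*r) dr. When r = 0, u = 0; when r = pi/12, u = 1/2.
The integral becomes ∫ exp(u) du from 0 to 1/2, with antiderivative exp(u).
Back in r: F(r) = exp(sin(2*r)).
Then F(pi/12) - F(0) = (exp(1/2)) - (1) = -1 + exp(1/2).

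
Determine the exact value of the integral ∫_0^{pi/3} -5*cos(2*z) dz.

-5*sqrt(3)/4

An antiderivative is F(z) = -5*sin(2*z)/2.
Then F(pi/3) - F(0) = (-5*sqrt(3)/4) - (0) = -5*sqrt(3)/4.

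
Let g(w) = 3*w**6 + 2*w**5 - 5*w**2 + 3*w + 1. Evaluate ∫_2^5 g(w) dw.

By the power rule, an antiderivative is F(w) = 3*w**7/7 + w**6/3 - 5*w**3/3 + 3*w**2/2 + w.
Then F(5) - F(2) = (539345/14) - (496/7) = 538353/14.

538353/14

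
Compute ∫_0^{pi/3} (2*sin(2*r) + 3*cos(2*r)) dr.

3*sqrt(3)/4 + 3/2

An antiderivative is F(r) = 3*sin(2*r)/2 - cos(2*r).
Then F(pi/3) - F(0) = (1/2 + 3*sqrt(3)/4) - (-1) = 3*sqrt(3)/4 + 3/2.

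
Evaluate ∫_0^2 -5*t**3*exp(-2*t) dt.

Integrate by parts 3 times (u = t^3, dv = -5*exp(-2*t) dt).
An antiderivative is F(t) = (20*t**3 + 30*t**2 + 30*t + 15)*exp(-2*t)/8.
Then F(2) - F(0) = (355*exp(-4)/8) - (15/8) = -15/8 + 355*exp(-4)/8.

-15/8 + 355*exp(-4)/8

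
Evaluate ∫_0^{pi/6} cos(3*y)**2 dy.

pi/12

Use the identity cos^2(3*y) = (1 + cos(6*y))/2.
An antiderivative is F(y) = y/2 + sin(6*y)/12.
Then F(pi/6) - F(0) = (pi/12) - (0) = pi/12.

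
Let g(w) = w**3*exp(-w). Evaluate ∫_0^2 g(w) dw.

6 - 38*exp(-2)

Integrate by parts 3 times (u = w^3, dv = exp(-w) dw).
An antiderivative is F(w) = (-w**3 - 3*w**2 - 6*w - 6)*exp(-w).
Then F(2) - F(0) = (-38*exp(-2)) - (-6) = 6 - 38*exp(-2).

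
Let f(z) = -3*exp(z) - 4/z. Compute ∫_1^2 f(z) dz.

An antiderivative is F(z) = -3*exp(z) - 4*log(z).
Then F(2) - F(1) = (-3*exp(2) - log(16)) - (-3*exp(1)) = -3*exp(2) - log(16) + 3*exp(1).

-3*exp(2) - log(16) + 3*exp(1)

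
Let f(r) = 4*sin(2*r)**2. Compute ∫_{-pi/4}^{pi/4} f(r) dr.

pi

Use the identity sin^2(2*r) = (1 - cos(4*r))/2.
An antiderivative is F(r) = 2*r - sin(4*r)/2.
Then F(pi/4) - F(-pi/4) = (pi/2) - (-pi/2) = pi.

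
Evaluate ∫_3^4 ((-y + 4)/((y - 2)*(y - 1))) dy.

Factor the denominator: y**2 - 3*y + 2 = (y - 1)(y - 2).
Partial fractions: (-y + 4)/((y - 2)*(y - 1)) = -3/(y - 1) + 2/(y - 2).
An antiderivative is F(y) = 2*log(y - 2) - 3*log(y - 1).
Then F(4) - F(3) = (log(4/27)) - (-log(8)) = log(32/27).

log(32/27)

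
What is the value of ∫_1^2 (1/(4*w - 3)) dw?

log(5)/4

An antiderivative is F(w) = log(4*w - 3)/4.
Then F(2) - F(1) = (log(5)/4) - (0) = log(5)/4.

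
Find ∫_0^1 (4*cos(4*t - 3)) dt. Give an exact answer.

Let u = 4*t - 3, so du = 4 dt. When t = 0, u = -3; when t = 1, u = 1.
The integral becomes ∫ cos(u) du from -3 to 1, with antiderivative sin(u).
Back in t: F(t) = sin(4*t - 3).
Then F(1) - F(0) = (sin(1)) - (-sin(3)) = sin(3) + sin(1).

sin(3) + sin(1)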